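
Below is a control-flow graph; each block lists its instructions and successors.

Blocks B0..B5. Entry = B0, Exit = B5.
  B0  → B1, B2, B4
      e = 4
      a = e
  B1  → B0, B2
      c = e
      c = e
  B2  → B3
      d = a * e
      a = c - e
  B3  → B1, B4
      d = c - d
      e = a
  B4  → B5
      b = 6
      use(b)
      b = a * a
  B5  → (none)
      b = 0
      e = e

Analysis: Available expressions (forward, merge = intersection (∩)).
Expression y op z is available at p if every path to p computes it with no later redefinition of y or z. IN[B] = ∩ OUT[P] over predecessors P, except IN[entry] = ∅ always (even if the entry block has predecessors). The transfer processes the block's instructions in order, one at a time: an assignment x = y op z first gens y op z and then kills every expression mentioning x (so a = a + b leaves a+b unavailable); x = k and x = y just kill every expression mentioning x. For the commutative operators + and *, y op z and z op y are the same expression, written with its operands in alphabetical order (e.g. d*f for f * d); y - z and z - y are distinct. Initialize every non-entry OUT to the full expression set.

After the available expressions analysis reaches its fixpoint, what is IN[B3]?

Fixpoint table:
  B0:   IN={}   OUT={}
  B1:   IN={}   OUT={}
  B2:   IN={}   OUT={c-e}
  B3:   IN={c-e}   OUT={}
  B4:   IN={}   OUT={a*a}
  B5:   IN={a*a}   OUT={a*a}

Merge at B3: IN[B3] = OUT[B2] = {c-e}

Answer: {c-e}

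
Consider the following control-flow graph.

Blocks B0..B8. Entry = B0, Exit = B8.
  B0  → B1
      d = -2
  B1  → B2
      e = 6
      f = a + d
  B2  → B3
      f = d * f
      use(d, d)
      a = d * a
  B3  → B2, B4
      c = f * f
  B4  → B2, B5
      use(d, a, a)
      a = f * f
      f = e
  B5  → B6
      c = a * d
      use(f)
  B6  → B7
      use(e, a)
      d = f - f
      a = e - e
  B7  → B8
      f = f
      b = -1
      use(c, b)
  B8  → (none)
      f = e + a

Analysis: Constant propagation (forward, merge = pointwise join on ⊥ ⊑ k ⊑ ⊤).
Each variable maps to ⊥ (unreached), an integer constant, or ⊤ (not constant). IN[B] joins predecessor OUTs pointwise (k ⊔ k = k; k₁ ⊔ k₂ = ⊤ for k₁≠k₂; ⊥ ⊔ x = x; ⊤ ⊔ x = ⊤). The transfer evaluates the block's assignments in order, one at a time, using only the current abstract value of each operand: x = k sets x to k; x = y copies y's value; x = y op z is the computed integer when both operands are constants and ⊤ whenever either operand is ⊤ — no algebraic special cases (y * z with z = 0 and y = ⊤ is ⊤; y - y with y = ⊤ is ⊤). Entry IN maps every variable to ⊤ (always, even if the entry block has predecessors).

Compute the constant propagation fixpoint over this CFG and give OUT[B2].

Converged values:
  B0: | IN=(all ⊤) | OUT={d:-2; rest ⊤}
  B1: | IN={d:-2; rest ⊤} | OUT={d:-2, e:6; rest ⊤}
  B2: | IN={d:-2, e:6; rest ⊤} | OUT={d:-2, e:6; rest ⊤}
  B3: | IN={d:-2, e:6; rest ⊤} | OUT={d:-2, e:6; rest ⊤}
  B4: | IN={d:-2, e:6; rest ⊤} | OUT={d:-2, e:6, f:6; rest ⊤}
  B5: | IN={d:-2, e:6, f:6; rest ⊤} | OUT={d:-2, e:6, f:6; rest ⊤}
  B6: | IN={d:-2, e:6, f:6; rest ⊤} | OUT={a:0, d:0, e:6, f:6; rest ⊤}
  B7: | IN={a:0, d:0, e:6, f:6; rest ⊤} | OUT={a:0, b:-1, d:0, e:6, f:6; rest ⊤}
  B8: | IN={a:0, b:-1, d:0, e:6, f:6; rest ⊤} | OUT={a:0, b:-1, d:0, e:6, f:6; rest ⊤}

Merge at B2: IN[B2] = OUT[B1] ⊔ OUT[B3] ⊔ OUT[B4] = {a: ⊤, b: ⊤, c: ⊤, d: -2, e: 6, f: ⊤}
Applying B2's transfer function to that IN value gives OUT[B2] (row B2 above).

Answer: {a: ⊤, b: ⊤, c: ⊤, d: -2, e: 6, f: ⊤}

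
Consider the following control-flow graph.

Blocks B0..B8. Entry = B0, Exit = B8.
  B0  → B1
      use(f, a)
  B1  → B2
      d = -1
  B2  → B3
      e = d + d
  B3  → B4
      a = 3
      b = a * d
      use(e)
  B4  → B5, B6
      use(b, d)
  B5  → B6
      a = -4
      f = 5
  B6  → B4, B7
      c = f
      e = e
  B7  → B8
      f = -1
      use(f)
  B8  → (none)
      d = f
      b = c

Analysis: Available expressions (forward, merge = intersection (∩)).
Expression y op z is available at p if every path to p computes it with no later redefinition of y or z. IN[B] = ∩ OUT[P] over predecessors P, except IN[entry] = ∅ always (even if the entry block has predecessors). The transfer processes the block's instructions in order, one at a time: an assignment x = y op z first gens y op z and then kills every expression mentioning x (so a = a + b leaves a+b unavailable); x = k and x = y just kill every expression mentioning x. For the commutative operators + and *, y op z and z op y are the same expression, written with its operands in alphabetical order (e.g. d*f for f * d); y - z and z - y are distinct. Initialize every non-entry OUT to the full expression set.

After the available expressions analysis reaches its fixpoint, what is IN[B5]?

Answer: {d+d}

Trace:
Per-block solution:
  B0:   IN={}   OUT={}
  B1:   IN={}   OUT={}
  B2:   IN={}   OUT={d+d}
  B3:   IN={d+d}   OUT={a*d, d+d}
  B4:   IN={d+d}   OUT={d+d}
  B5:   IN={d+d}   OUT={d+d}
  B6:   IN={d+d}   OUT={d+d}
  B7:   IN={d+d}   OUT={d+d}
  B8:   IN={d+d}   OUT={}

Merge at B5: IN[B5] = OUT[B4] = {d+d}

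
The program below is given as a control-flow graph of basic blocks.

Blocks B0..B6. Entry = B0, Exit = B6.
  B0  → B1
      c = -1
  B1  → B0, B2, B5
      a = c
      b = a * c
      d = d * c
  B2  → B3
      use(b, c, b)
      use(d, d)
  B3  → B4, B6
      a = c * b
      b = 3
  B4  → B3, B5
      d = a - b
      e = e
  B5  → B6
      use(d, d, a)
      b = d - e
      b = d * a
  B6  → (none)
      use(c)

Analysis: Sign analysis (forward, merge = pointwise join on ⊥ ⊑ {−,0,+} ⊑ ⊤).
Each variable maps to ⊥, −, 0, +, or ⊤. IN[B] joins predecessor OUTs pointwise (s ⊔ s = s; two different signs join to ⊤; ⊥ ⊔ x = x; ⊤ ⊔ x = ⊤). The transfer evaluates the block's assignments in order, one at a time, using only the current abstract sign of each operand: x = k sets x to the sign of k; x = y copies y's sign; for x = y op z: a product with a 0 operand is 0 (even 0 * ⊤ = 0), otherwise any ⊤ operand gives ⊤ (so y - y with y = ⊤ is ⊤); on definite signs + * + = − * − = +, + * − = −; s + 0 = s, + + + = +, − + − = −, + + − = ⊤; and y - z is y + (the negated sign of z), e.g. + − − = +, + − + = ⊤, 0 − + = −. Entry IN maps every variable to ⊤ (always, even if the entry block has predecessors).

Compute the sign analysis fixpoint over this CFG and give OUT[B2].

Fixpoint table:
  B0:  IN=(all ⊤)  OUT={c:-; rest ⊤}
  B1:  IN={c:-; rest ⊤}  OUT={a:-, b:+, c:-; rest ⊤}
  B2:  IN={a:-, b:+, c:-; rest ⊤}  OUT={a:-, b:+, c:-; rest ⊤}
  B3:  IN={a:-, b:+, c:-; rest ⊤}  OUT={a:-, b:+, c:-; rest ⊤}
  B4:  IN={a:-, b:+, c:-; rest ⊤}  OUT={a:-, b:+, c:-, d:-; rest ⊤}
  B5:  IN={a:-, b:+, c:-; rest ⊤}  OUT={a:-, c:-; rest ⊤}
  B6:  IN={a:-, c:-; rest ⊤}  OUT={a:-, c:-; rest ⊤}

Merge at B2: IN[B2] = OUT[B1] = {a: -, b: +, c: -, d: ⊤, e: ⊤, f: ⊤}
Applying B2's transfer function to that IN value gives OUT[B2] (row B2 above).

Answer: {a: -, b: +, c: -, d: ⊤, e: ⊤, f: ⊤}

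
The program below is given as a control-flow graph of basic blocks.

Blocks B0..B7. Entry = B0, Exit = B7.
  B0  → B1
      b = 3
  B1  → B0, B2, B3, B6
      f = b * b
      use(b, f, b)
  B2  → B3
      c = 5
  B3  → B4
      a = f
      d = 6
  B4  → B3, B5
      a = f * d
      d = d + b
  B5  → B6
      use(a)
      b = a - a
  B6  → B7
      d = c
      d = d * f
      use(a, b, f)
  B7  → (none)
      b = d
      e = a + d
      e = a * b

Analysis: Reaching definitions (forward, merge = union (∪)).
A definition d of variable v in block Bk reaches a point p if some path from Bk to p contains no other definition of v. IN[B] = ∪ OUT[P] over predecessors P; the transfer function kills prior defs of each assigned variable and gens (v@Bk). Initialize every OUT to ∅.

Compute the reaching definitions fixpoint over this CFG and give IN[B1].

Answer: {b@B0, f@B1}

Derivation:
Fixpoint table:
  B0:  IN={b@B0, f@B1}  OUT={b@B0, f@B1}
  B1:  IN={b@B0, f@B1}  OUT={b@B0, f@B1}
  B2:  IN={b@B0, f@B1}  OUT={b@B0, c@B2, f@B1}
  B3:  IN={a@B4, b@B0, c@B2, d@B4, f@B1}  OUT={a@B3, b@B0, c@B2, d@B3, f@B1}
  B4:  IN={a@B3, b@B0, c@B2, d@B3, f@B1}  OUT={a@B4, b@B0, c@B2, d@B4, f@B1}
  B5:  IN={a@B4, b@B0, c@B2, d@B4, f@B1}  OUT={a@B4, b@B5, c@B2, d@B4, f@B1}
  B6:  IN={a@B4, b@B0, b@B5, c@B2, d@B4, f@B1}  OUT={a@B4, b@B0, b@B5, c@B2, d@B6, f@B1}
  B7:  IN={a@B4, b@B0, b@B5, c@B2, d@B6, f@B1}  OUT={a@B4, b@B7, c@B2, d@B6, e@B7, f@B1}

Merge at B1: IN[B1] = OUT[B0] = {b@B0, f@B1}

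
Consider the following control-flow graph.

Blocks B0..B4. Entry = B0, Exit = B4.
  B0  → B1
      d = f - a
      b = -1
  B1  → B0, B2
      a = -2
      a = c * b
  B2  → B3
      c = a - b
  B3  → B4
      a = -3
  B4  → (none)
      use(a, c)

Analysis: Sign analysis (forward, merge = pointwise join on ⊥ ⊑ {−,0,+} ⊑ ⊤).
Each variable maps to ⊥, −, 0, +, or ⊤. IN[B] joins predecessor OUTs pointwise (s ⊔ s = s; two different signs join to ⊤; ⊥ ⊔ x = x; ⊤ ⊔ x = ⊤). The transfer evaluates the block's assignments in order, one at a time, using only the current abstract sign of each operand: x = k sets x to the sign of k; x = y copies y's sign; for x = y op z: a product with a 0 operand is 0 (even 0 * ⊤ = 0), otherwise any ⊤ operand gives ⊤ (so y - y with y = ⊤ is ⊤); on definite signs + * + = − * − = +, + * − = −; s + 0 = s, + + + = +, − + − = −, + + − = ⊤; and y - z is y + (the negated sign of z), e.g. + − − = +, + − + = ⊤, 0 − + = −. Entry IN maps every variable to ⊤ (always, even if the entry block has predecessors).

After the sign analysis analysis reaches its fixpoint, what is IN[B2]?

Fixpoint table:
  B0:   IN=(all ⊤)   OUT={b:-; rest ⊤}
  B1:   IN={b:-; rest ⊤}   OUT={b:-; rest ⊤}
  B2:   IN={b:-; rest ⊤}   OUT={b:-; rest ⊤}
  B3:   IN={b:-; rest ⊤}   OUT={a:-, b:-; rest ⊤}
  B4:   IN={a:-, b:-; rest ⊤}   OUT={a:-, b:-; rest ⊤}

Merge at B2: IN[B2] = OUT[B1] = {a: ⊤, b: -, c: ⊤, d: ⊤, e: ⊤, f: ⊤}

Answer: {a: ⊤, b: -, c: ⊤, d: ⊤, e: ⊤, f: ⊤}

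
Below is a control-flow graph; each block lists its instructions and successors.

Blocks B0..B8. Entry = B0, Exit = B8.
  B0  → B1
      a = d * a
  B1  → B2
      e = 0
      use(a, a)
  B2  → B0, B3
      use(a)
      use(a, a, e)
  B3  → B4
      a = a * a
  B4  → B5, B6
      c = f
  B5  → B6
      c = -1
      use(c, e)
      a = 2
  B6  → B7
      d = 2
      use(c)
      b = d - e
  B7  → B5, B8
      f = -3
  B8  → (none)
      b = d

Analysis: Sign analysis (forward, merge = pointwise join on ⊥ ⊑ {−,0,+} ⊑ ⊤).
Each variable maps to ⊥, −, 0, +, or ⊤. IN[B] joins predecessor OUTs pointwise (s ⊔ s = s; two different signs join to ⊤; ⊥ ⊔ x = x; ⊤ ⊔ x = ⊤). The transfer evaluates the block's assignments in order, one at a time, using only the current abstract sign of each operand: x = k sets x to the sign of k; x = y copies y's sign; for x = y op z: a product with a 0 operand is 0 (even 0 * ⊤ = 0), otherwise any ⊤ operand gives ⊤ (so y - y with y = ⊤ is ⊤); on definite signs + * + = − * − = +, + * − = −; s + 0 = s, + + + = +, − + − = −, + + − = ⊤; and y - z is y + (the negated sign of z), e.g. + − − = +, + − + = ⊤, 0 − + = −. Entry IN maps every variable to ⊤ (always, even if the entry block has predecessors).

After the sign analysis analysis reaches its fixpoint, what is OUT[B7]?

Answer: {a: ⊤, b: +, c: ⊤, d: +, e: 0, f: -}

Trace:
Fixpoint table:
  B0:  IN=(all ⊤)  OUT=(all ⊤)
  B1:  IN=(all ⊤)  OUT={e:0; rest ⊤}
  B2:  IN={e:0; rest ⊤}  OUT={e:0; rest ⊤}
  B3:  IN={e:0; rest ⊤}  OUT={e:0; rest ⊤}
  B4:  IN={e:0; rest ⊤}  OUT={e:0; rest ⊤}
  B5:  IN={e:0; rest ⊤}  OUT={a:+, c:-, e:0; rest ⊤}
  B6:  IN={e:0; rest ⊤}  OUT={b:+, d:+, e:0; rest ⊤}
  B7:  IN={b:+, d:+, e:0; rest ⊤}  OUT={b:+, d:+, e:0, f:-; rest ⊤}
  B8:  IN={b:+, d:+, e:0, f:-; rest ⊤}  OUT={b:+, d:+, e:0, f:-; rest ⊤}

Merge at B7: IN[B7] = OUT[B6] = {a: ⊤, b: +, c: ⊤, d: +, e: 0, f: ⊤}
Applying B7's transfer function to that IN value gives OUT[B7] (row B7 above).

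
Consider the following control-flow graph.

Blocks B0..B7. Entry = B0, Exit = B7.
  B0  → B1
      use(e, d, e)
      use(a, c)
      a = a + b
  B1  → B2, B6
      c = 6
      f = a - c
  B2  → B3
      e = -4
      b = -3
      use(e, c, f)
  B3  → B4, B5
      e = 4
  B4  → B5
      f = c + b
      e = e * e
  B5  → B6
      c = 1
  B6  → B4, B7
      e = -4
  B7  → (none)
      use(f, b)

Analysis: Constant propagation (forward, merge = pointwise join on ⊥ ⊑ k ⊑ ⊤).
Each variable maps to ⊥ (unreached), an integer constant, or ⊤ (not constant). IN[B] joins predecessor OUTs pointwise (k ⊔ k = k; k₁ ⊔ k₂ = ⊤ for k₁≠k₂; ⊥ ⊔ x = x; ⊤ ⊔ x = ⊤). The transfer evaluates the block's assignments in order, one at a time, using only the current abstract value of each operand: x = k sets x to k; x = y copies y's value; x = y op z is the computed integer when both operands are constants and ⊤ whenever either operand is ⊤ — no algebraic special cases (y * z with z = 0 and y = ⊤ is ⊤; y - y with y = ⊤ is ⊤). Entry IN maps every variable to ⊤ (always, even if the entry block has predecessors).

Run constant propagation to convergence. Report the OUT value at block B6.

Answer: {a: ⊤, b: ⊤, c: ⊤, d: ⊤, e: -4, f: ⊤}

Derivation:
Converged values:
  B0: | IN=(all ⊤) | OUT=(all ⊤)
  B1: | IN=(all ⊤) | OUT={c:6; rest ⊤}
  B2: | IN={c:6; rest ⊤} | OUT={b:-3, c:6, e:-4; rest ⊤}
  B3: | IN={b:-3, c:6, e:-4; rest ⊤} | OUT={b:-3, c:6, e:4; rest ⊤}
  B4: | IN=(all ⊤) | OUT=(all ⊤)
  B5: | IN=(all ⊤) | OUT={c:1; rest ⊤}
  B6: | IN=(all ⊤) | OUT={e:-4; rest ⊤}
  B7: | IN={e:-4; rest ⊤} | OUT={e:-4; rest ⊤}

Merge at B6: IN[B6] = OUT[B1] ⊔ OUT[B5] = {a: ⊤, b: ⊤, c: ⊤, d: ⊤, e: ⊤, f: ⊤}
Applying B6's transfer function to that IN value gives OUT[B6] (row B6 above).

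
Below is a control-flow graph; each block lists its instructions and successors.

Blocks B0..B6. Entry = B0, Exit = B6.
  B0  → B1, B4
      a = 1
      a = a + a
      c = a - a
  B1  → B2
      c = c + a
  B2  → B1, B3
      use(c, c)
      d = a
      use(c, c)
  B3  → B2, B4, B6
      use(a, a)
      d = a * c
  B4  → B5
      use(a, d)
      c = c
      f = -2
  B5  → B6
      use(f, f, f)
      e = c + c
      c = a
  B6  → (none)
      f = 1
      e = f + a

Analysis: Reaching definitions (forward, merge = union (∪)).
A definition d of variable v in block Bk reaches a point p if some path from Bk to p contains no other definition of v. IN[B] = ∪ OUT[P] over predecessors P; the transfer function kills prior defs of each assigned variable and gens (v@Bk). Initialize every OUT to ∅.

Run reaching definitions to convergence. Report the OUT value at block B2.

Per-block solution:
  B0:   IN={}   OUT={a@B0, c@B0}
  B1:   IN={a@B0, c@B0, c@B1, d@B2}   OUT={a@B0, c@B1, d@B2}
  B2:   IN={a@B0, c@B1, d@B2, d@B3}   OUT={a@B0, c@B1, d@B2}
  B3:   IN={a@B0, c@B1, d@B2}   OUT={a@B0, c@B1, d@B3}
  B4:   IN={a@B0, c@B0, c@B1, d@B3}   OUT={a@B0, c@B4, d@B3, f@B4}
  B5:   IN={a@B0, c@B4, d@B3, f@B4}   OUT={a@B0, c@B5, d@B3, e@B5, f@B4}
  B6:   IN={a@B0, c@B1, c@B5, d@B3, e@B5, f@B4}   OUT={a@B0, c@B1, c@B5, d@B3, e@B6, f@B6}

Merge at B2: IN[B2] = OUT[B1] ⊔ OUT[B3] = {a@B0, c@B1, d@B2, d@B3}
Applying B2's transfer function to that IN value gives OUT[B2] (row B2 above).

Answer: {a@B0, c@B1, d@B2}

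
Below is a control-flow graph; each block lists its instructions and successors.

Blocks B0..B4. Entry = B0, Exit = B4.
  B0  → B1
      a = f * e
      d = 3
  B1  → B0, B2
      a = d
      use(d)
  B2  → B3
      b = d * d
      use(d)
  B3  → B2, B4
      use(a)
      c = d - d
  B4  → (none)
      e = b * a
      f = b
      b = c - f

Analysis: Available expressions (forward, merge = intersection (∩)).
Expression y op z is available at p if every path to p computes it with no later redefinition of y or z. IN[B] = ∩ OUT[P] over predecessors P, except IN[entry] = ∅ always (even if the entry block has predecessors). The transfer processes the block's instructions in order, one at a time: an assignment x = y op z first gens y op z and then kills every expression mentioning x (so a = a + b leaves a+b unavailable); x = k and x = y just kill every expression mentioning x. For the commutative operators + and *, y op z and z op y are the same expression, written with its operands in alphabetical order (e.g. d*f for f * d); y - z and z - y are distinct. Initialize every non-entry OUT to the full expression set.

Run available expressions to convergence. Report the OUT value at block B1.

Answer: {e*f}

Working:
Fixpoint table:
  B0: | IN={} | OUT={e*f}
  B1: | IN={e*f} | OUT={e*f}
  B2: | IN={e*f} | OUT={d*d, e*f}
  B3: | IN={d*d, e*f} | OUT={d*d, d-d, e*f}
  B4: | IN={d*d, d-d, e*f} | OUT={c-f, d*d, d-d}

Merge at B1: IN[B1] = OUT[B0] = {e*f}
Applying B1's transfer function to that IN value gives OUT[B1] (row B1 above).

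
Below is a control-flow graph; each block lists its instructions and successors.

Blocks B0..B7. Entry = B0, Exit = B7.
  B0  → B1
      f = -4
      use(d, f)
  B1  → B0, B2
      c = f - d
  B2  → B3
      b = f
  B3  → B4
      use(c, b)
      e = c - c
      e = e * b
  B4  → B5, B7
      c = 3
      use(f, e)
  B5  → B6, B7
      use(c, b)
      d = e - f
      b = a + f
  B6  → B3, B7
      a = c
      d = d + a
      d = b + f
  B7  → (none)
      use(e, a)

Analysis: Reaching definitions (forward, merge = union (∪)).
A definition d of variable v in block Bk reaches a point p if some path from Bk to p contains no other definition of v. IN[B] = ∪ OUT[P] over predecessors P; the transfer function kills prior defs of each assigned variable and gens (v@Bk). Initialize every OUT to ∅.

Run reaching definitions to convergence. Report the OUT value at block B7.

Per-block solution:
  B0: | IN={c@B1, f@B0} | OUT={c@B1, f@B0}
  B1: | IN={c@B1, f@B0} | OUT={c@B1, f@B0}
  B2: | IN={c@B1, f@B0} | OUT={b@B2, c@B1, f@B0}
  B3: | IN={a@B6, b@B2, b@B5, c@B1, c@B4, d@B6, e@B3, f@B0} | OUT={a@B6, b@B2, b@B5, c@B1, c@B4, d@B6, e@B3, f@B0}
  B4: | IN={a@B6, b@B2, b@B5, c@B1, c@B4, d@B6, e@B3, f@B0} | OUT={a@B6, b@B2, b@B5, c@B4, d@B6, e@B3, f@B0}
  B5: | IN={a@B6, b@B2, b@B5, c@B4, d@B6, e@B3, f@B0} | OUT={a@B6, b@B5, c@B4, d@B5, e@B3, f@B0}
  B6: | IN={a@B6, b@B5, c@B4, d@B5, e@B3, f@B0} | OUT={a@B6, b@B5, c@B4, d@B6, e@B3, f@B0}
  B7: | IN={a@B6, b@B2, b@B5, c@B4, d@B5, d@B6, e@B3, f@B0} | OUT={a@B6, b@B2, b@B5, c@B4, d@B5, d@B6, e@B3, f@B0}

Merge at B7: IN[B7] = OUT[B4] ⊔ OUT[B5] ⊔ OUT[B6] = {a@B6, b@B2, b@B5, c@B4, d@B5, d@B6, e@B3, f@B0}
Applying B7's transfer function to that IN value gives OUT[B7] (row B7 above).

Answer: {a@B6, b@B2, b@B5, c@B4, d@B5, d@B6, e@B3, f@B0}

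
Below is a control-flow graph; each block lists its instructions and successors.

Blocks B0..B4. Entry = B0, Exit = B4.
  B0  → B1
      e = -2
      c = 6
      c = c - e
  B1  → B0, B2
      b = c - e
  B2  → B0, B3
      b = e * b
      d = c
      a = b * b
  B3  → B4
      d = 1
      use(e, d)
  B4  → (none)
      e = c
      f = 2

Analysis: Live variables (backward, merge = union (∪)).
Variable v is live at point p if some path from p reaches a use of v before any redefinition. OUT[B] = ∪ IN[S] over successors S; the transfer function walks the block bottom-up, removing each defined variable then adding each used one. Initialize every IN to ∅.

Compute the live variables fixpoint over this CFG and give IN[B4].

Answer: {c}

Working:
Per-block solution:
  B0:   IN={}   OUT={c, e}
  B1:   IN={c, e}   OUT={b, c, e}
  B2:   IN={b, c, e}   OUT={c, e}
  B3:   IN={c, e}   OUT={c}
  B4:   IN={c}   OUT={}

B4 is the boundary node: OUT[B4] = {}
Applying B4's transfer function to that OUT value gives IN[B4] (row B4 above).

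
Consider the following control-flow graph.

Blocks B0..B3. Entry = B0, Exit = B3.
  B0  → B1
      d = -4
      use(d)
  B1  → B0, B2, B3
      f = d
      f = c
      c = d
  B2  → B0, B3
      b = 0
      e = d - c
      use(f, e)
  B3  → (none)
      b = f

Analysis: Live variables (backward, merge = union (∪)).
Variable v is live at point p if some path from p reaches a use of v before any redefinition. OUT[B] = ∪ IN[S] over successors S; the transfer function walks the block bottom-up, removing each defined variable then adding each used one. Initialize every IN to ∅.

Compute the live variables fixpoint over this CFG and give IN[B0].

Per-block solution:
  B0:   IN={c}   OUT={c, d}
  B1:   IN={c, d}   OUT={c, d, f}
  B2:   IN={c, d, f}   OUT={c, f}
  B3:   IN={f}   OUT={}

Merge at B0: OUT[B0] = IN[B1] = {c, d}
Applying B0's transfer function to that OUT value gives IN[B0] (row B0 above).

Answer: {c}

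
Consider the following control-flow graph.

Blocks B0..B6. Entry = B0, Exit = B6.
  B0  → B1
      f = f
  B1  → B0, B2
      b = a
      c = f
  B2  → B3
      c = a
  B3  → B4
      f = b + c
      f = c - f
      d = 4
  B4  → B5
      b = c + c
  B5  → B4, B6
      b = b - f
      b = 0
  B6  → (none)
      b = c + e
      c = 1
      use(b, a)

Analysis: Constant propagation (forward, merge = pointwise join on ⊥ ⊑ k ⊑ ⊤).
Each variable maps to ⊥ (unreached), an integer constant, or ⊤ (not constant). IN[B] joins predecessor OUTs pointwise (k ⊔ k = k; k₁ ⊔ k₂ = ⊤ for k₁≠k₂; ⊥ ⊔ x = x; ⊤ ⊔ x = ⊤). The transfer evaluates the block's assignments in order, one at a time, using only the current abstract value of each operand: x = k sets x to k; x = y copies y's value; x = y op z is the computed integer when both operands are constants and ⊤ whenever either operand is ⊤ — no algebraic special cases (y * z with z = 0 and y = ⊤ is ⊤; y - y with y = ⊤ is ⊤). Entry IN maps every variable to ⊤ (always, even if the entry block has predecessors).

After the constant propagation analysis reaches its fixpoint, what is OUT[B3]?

Fixpoint table:
  B0:   IN=(all ⊤)   OUT=(all ⊤)
  B1:   IN=(all ⊤)   OUT=(all ⊤)
  B2:   IN=(all ⊤)   OUT=(all ⊤)
  B3:   IN=(all ⊤)   OUT={d:4; rest ⊤}
  B4:   IN={d:4; rest ⊤}   OUT={d:4; rest ⊤}
  B5:   IN={d:4; rest ⊤}   OUT={b:0, d:4; rest ⊤}
  B6:   IN={b:0, d:4; rest ⊤}   OUT={c:1, d:4; rest ⊤}

Merge at B3: IN[B3] = OUT[B2] = {a: ⊤, b: ⊤, c: ⊤, d: ⊤, e: ⊤, f: ⊤}
Applying B3's transfer function to that IN value gives OUT[B3] (row B3 above).

Answer: {a: ⊤, b: ⊤, c: ⊤, d: 4, e: ⊤, f: ⊤}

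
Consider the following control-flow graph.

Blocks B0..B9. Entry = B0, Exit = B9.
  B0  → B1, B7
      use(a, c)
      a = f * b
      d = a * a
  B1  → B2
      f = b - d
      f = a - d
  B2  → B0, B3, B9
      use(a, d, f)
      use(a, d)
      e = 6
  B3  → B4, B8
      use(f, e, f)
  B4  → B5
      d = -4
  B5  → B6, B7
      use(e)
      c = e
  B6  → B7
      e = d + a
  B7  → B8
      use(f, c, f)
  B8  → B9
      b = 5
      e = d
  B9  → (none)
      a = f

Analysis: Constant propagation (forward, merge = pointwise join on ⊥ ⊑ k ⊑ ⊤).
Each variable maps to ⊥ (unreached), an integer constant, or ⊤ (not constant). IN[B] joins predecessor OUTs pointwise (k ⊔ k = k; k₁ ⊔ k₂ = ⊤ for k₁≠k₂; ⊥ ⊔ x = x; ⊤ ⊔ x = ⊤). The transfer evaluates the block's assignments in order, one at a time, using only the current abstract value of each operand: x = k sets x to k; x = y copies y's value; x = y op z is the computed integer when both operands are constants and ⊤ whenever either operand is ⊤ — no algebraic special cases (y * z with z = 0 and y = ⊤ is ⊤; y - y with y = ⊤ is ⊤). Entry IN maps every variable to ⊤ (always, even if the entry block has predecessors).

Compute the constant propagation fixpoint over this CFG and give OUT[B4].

Converged values:
  B0:   IN=(all ⊤)   OUT=(all ⊤)
  B1:   IN=(all ⊤)   OUT=(all ⊤)
  B2:   IN=(all ⊤)   OUT={e:6; rest ⊤}
  B3:   IN={e:6; rest ⊤}   OUT={e:6; rest ⊤}
  B4:   IN={e:6; rest ⊤}   OUT={d:-4, e:6; rest ⊤}
  B5:   IN={d:-4, e:6; rest ⊤}   OUT={c:6, d:-4, e:6; rest ⊤}
  B6:   IN={c:6, d:-4, e:6; rest ⊤}   OUT={c:6, d:-4; rest ⊤}
  B7:   IN=(all ⊤)   OUT=(all ⊤)
  B8:   IN=(all ⊤)   OUT={b:5; rest ⊤}
  B9:   IN=(all ⊤)   OUT=(all ⊤)

Merge at B4: IN[B4] = OUT[B3] = {a: ⊤, b: ⊤, c: ⊤, d: ⊤, e: 6, f: ⊤}
Applying B4's transfer function to that IN value gives OUT[B4] (row B4 above).

Answer: {a: ⊤, b: ⊤, c: ⊤, d: -4, e: 6, f: ⊤}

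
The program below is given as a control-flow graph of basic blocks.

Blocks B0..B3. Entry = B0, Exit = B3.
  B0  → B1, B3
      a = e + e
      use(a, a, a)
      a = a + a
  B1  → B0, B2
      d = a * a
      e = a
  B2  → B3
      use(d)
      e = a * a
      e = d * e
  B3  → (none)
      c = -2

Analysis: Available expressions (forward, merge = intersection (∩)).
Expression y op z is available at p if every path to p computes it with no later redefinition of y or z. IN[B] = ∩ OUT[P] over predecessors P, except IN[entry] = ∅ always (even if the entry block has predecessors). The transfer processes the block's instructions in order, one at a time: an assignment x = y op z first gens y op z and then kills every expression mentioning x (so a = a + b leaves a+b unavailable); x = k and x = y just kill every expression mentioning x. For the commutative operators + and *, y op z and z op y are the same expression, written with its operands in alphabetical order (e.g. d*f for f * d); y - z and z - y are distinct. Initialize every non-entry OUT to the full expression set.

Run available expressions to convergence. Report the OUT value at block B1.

Converged values:
  B0:   IN={}   OUT={e+e}
  B1:   IN={e+e}   OUT={a*a}
  B2:   IN={a*a}   OUT={a*a}
  B3:   IN={}   OUT={}

Merge at B1: IN[B1] = OUT[B0] = {e+e}
Applying B1's transfer function to that IN value gives OUT[B1] (row B1 above).

Answer: {a*a}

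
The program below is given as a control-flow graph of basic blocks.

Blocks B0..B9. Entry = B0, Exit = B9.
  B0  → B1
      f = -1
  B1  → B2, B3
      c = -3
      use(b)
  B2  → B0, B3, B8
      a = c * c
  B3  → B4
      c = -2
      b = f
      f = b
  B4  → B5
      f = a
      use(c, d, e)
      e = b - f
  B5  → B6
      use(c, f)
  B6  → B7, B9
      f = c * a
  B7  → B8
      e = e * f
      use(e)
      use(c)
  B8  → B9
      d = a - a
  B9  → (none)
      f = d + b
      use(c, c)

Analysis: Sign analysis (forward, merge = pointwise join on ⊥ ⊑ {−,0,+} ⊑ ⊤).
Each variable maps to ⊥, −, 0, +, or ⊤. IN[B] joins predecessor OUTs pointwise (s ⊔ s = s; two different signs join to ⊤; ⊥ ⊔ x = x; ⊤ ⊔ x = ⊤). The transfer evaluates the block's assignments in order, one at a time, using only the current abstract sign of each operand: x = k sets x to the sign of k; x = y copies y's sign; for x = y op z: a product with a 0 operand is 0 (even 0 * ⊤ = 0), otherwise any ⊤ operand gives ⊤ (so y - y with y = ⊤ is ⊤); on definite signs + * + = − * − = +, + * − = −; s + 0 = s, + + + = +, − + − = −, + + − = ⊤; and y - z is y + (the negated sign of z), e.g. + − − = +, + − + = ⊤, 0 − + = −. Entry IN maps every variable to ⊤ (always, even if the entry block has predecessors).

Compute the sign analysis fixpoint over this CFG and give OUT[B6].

Answer: {a: ⊤, b: -, c: -, d: ⊤, e: ⊤, f: ⊤}

Working:
Converged values:
  B0:  IN=(all ⊤)  OUT={f:-; rest ⊤}
  B1:  IN={f:-; rest ⊤}  OUT={c:-, f:-; rest ⊤}
  B2:  IN={c:-, f:-; rest ⊤}  OUT={a:+, c:-, f:-; rest ⊤}
  B3:  IN={c:-, f:-; rest ⊤}  OUT={b:-, c:-, f:-; rest ⊤}
  B4:  IN={b:-, c:-, f:-; rest ⊤}  OUT={b:-, c:-; rest ⊤}
  B5:  IN={b:-, c:-; rest ⊤}  OUT={b:-, c:-; rest ⊤}
  B6:  IN={b:-, c:-; rest ⊤}  OUT={b:-, c:-; rest ⊤}
  B7:  IN={b:-, c:-; rest ⊤}  OUT={b:-, c:-; rest ⊤}
  B8:  IN={c:-; rest ⊤}  OUT={c:-; rest ⊤}
  B9:  IN={c:-; rest ⊤}  OUT={c:-; rest ⊤}

Merge at B6: IN[B6] = OUT[B5] = {a: ⊤, b: -, c: -, d: ⊤, e: ⊤, f: ⊤}
Applying B6's transfer function to that IN value gives OUT[B6] (row B6 above).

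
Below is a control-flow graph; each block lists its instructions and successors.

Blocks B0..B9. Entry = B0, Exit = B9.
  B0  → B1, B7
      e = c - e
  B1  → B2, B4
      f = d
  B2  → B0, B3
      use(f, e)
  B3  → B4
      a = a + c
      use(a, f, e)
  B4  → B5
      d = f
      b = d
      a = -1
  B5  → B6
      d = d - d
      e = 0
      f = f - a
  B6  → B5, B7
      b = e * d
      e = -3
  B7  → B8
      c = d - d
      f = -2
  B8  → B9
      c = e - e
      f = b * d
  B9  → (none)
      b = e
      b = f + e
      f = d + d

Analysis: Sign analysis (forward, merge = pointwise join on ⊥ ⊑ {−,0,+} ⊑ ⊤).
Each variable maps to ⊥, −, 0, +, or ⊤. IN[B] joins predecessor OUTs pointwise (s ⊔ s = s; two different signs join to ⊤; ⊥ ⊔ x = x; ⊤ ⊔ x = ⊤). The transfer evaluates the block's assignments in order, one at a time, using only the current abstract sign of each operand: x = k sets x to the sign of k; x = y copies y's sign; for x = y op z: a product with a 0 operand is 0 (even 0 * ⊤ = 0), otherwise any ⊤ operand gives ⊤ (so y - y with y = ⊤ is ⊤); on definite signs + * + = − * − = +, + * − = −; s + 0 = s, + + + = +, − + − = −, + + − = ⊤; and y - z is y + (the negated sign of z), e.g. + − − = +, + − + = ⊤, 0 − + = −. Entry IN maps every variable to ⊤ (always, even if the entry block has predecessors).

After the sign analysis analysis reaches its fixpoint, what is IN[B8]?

Fixpoint table:
  B0:  IN=(all ⊤)  OUT=(all ⊤)
  B1:  IN=(all ⊤)  OUT=(all ⊤)
  B2:  IN=(all ⊤)  OUT=(all ⊤)
  B3:  IN=(all ⊤)  OUT=(all ⊤)
  B4:  IN=(all ⊤)  OUT={a:-; rest ⊤}
  B5:  IN={a:-; rest ⊤}  OUT={a:-, e:0; rest ⊤}
  B6:  IN={a:-, e:0; rest ⊤}  OUT={a:-, b:0, e:-; rest ⊤}
  B7:  IN=(all ⊤)  OUT={f:-; rest ⊤}
  B8:  IN={f:-; rest ⊤}  OUT=(all ⊤)
  B9:  IN=(all ⊤)  OUT=(all ⊤)

Merge at B8: IN[B8] = OUT[B7] = {a: ⊤, b: ⊤, c: ⊤, d: ⊤, e: ⊤, f: -}

Answer: {a: ⊤, b: ⊤, c: ⊤, d: ⊤, e: ⊤, f: -}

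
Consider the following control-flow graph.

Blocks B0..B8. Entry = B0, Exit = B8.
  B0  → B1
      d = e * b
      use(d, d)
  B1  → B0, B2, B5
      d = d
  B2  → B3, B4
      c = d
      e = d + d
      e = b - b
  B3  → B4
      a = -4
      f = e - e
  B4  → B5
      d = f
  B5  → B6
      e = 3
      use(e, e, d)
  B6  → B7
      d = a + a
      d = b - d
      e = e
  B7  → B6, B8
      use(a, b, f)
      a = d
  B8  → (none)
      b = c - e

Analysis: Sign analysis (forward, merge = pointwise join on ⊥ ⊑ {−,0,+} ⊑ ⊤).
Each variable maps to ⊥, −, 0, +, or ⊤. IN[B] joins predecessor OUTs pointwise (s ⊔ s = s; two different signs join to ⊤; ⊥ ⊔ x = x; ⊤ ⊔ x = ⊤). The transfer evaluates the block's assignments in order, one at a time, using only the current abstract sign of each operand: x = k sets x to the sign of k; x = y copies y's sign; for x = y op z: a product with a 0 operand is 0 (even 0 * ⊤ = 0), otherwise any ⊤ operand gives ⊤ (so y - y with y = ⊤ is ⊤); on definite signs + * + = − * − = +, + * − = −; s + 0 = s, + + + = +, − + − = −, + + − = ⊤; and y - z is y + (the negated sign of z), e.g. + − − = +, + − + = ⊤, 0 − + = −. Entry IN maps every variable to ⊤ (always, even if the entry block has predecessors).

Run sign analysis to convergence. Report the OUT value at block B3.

Converged values:
  B0:   IN=(all ⊤)   OUT=(all ⊤)
  B1:   IN=(all ⊤)   OUT=(all ⊤)
  B2:   IN=(all ⊤)   OUT=(all ⊤)
  B3:   IN=(all ⊤)   OUT={a:-; rest ⊤}
  B4:   IN=(all ⊤)   OUT=(all ⊤)
  B5:   IN=(all ⊤)   OUT={e:+; rest ⊤}
  B6:   IN={e:+; rest ⊤}   OUT={e:+; rest ⊤}
  B7:   IN={e:+; rest ⊤}   OUT={e:+; rest ⊤}
  B8:   IN={e:+; rest ⊤}   OUT={e:+; rest ⊤}

Merge at B3: IN[B3] = OUT[B2] = {a: ⊤, b: ⊤, c: ⊤, d: ⊤, e: ⊤, f: ⊤}
Applying B3's transfer function to that IN value gives OUT[B3] (row B3 above).

Answer: {a: -, b: ⊤, c: ⊤, d: ⊤, e: ⊤, f: ⊤}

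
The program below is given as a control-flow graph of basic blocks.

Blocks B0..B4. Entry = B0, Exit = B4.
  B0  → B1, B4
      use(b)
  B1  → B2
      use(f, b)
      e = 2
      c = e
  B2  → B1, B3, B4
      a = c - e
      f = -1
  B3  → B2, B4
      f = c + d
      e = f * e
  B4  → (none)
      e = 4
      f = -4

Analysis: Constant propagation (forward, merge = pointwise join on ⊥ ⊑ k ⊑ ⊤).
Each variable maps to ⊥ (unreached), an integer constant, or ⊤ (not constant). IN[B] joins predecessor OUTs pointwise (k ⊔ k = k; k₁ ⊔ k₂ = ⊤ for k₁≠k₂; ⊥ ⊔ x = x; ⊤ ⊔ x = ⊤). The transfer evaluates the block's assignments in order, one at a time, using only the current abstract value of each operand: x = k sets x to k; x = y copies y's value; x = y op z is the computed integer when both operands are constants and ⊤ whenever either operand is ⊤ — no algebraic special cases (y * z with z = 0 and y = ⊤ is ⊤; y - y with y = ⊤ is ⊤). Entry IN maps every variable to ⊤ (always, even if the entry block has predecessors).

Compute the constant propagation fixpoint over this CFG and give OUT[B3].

Converged values:
  B0: | IN=(all ⊤) | OUT=(all ⊤)
  B1: | IN=(all ⊤) | OUT={c:2, e:2; rest ⊤}
  B2: | IN={c:2; rest ⊤} | OUT={c:2, f:-1; rest ⊤}
  B3: | IN={c:2, f:-1; rest ⊤} | OUT={c:2; rest ⊤}
  B4: | IN=(all ⊤) | OUT={e:4, f:-4; rest ⊤}

Merge at B3: IN[B3] = OUT[B2] = {a: ⊤, b: ⊤, c: 2, d: ⊤, e: ⊤, f: -1}
Applying B3's transfer function to that IN value gives OUT[B3] (row B3 above).

Answer: {a: ⊤, b: ⊤, c: 2, d: ⊤, e: ⊤, f: ⊤}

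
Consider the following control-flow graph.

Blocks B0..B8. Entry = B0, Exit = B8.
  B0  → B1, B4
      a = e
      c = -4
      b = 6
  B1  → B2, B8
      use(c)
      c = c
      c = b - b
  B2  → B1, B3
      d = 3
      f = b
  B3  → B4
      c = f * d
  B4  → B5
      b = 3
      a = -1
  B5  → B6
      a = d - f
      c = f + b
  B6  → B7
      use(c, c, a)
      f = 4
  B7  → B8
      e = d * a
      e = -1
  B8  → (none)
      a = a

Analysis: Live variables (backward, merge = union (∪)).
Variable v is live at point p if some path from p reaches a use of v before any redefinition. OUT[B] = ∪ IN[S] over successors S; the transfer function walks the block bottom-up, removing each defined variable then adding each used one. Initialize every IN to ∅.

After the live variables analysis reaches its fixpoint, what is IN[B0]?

Converged values:
  B0: | IN={d, e, f} | OUT={a, b, c, d, f}
  B1: | IN={a, b, c} | OUT={a, b, c}
  B2: | IN={a, b, c} | OUT={a, b, c, d, f}
  B3: | IN={d, f} | OUT={d, f}
  B4: | IN={d, f} | OUT={b, d, f}
  B5: | IN={b, d, f} | OUT={a, c, d}
  B6: | IN={a, c, d} | OUT={a, d}
  B7: | IN={a, d} | OUT={a}
  B8: | IN={a} | OUT={}

Merge at B0: OUT[B0] = IN[B1] ⊔ IN[B4] = {a, b, c, d, f}
Applying B0's transfer function to that OUT value gives IN[B0] (row B0 above).

Answer: {d, e, f}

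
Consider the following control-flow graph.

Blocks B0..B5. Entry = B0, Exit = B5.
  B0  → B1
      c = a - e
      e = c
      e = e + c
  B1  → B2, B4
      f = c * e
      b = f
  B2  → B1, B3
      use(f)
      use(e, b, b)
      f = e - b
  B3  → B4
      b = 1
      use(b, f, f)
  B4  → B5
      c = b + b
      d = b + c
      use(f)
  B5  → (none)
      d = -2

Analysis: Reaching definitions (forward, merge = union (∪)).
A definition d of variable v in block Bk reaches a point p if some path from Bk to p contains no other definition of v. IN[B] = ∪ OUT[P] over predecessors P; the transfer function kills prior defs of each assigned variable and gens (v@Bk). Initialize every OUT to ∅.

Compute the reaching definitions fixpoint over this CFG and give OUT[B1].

Per-block solution:
  B0: | IN={} | OUT={c@B0, e@B0}
  B1: | IN={b@B1, c@B0, e@B0, f@B2} | OUT={b@B1, c@B0, e@B0, f@B1}
  B2: | IN={b@B1, c@B0, e@B0, f@B1} | OUT={b@B1, c@B0, e@B0, f@B2}
  B3: | IN={b@B1, c@B0, e@B0, f@B2} | OUT={b@B3, c@B0, e@B0, f@B2}
  B4: | IN={b@B1, b@B3, c@B0, e@B0, f@B1, f@B2} | OUT={b@B1, b@B3, c@B4, d@B4, e@B0, f@B1, f@B2}
  B5: | IN={b@B1, b@B3, c@B4, d@B4, e@B0, f@B1, f@B2} | OUT={b@B1, b@B3, c@B4, d@B5, e@B0, f@B1, f@B2}

Merge at B1: IN[B1] = OUT[B0] ⊔ OUT[B2] = {b@B1, c@B0, e@B0, f@B2}
Applying B1's transfer function to that IN value gives OUT[B1] (row B1 above).

Answer: {b@B1, c@B0, e@B0, f@B1}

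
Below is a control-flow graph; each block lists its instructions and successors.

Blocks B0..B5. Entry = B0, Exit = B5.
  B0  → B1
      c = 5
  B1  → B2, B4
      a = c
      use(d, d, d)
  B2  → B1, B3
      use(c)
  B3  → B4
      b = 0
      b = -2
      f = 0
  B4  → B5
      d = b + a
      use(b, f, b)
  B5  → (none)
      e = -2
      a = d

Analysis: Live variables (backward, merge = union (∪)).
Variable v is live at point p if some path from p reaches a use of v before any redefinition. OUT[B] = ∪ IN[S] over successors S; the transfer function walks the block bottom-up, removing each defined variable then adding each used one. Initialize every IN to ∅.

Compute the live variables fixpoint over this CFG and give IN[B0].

Per-block solution:
  B0: | IN={b, d, f} | OUT={b, c, d, f}
  B1: | IN={b, c, d, f} | OUT={a, b, c, d, f}
  B2: | IN={a, b, c, d, f} | OUT={a, b, c, d, f}
  B3: | IN={a} | OUT={a, b, f}
  B4: | IN={a, b, f} | OUT={d}
  B5: | IN={d} | OUT={}

Merge at B0: OUT[B0] = IN[B1] = {b, c, d, f}
Applying B0's transfer function to that OUT value gives IN[B0] (row B0 above).

Answer: {b, d, f}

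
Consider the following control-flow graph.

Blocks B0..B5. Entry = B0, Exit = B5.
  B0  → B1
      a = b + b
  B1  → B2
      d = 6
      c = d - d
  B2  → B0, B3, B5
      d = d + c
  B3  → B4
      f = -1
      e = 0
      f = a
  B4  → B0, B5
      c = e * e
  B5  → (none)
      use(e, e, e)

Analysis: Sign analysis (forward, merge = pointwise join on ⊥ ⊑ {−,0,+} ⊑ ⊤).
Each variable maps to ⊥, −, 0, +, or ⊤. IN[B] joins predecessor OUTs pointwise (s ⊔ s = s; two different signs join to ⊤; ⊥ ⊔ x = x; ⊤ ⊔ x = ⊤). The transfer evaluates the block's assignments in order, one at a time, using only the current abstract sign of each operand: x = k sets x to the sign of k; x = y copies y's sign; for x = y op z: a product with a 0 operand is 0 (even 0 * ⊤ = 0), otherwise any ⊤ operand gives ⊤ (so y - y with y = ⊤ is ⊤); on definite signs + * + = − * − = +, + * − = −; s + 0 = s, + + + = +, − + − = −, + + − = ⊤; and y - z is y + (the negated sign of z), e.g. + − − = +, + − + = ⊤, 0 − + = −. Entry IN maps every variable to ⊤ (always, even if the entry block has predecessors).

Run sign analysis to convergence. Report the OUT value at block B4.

Converged values:
  B0:  IN=(all ⊤)  OUT=(all ⊤)
  B1:  IN=(all ⊤)  OUT={d:+; rest ⊤}
  B2:  IN={d:+; rest ⊤}  OUT=(all ⊤)
  B3:  IN=(all ⊤)  OUT={e:0; rest ⊤}
  B4:  IN={e:0; rest ⊤}  OUT={c:0, e:0; rest ⊤}
  B5:  IN=(all ⊤)  OUT=(all ⊤)

Merge at B4: IN[B4] = OUT[B3] = {a: ⊤, b: ⊤, c: ⊤, d: ⊤, e: 0, f: ⊤}
Applying B4's transfer function to that IN value gives OUT[B4] (row B4 above).

Answer: {a: ⊤, b: ⊤, c: 0, d: ⊤, e: 0, f: ⊤}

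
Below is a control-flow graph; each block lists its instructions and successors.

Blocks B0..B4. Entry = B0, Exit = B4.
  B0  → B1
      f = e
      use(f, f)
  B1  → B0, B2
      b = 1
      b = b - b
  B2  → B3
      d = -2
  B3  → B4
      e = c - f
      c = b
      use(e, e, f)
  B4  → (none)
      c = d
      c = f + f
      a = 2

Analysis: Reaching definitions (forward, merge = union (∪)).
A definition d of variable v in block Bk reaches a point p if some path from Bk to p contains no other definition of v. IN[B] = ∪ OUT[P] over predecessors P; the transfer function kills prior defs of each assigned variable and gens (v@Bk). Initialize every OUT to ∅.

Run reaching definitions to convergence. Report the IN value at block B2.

Fixpoint table:
  B0:   IN={b@B1, f@B0}   OUT={b@B1, f@B0}
  B1:   IN={b@B1, f@B0}   OUT={b@B1, f@B0}
  B2:   IN={b@B1, f@B0}   OUT={b@B1, d@B2, f@B0}
  B3:   IN={b@B1, d@B2, f@B0}   OUT={b@B1, c@B3, d@B2, e@B3, f@B0}
  B4:   IN={b@B1, c@B3, d@B2, e@B3, f@B0}   OUT={a@B4, b@B1, c@B4, d@B2, e@B3, f@B0}

Merge at B2: IN[B2] = OUT[B1] = {b@B1, f@B0}

Answer: {b@B1, f@B0}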